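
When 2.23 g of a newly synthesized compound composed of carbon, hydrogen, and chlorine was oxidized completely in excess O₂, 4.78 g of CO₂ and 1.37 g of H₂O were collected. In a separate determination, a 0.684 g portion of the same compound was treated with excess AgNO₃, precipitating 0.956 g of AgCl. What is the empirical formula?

mol C = 4.78 g CO₂ ÷ 44.009 g/mol = 0.1086 mol
mol H = 2 × 1.37 g H₂O ÷ 18.015 g/mol = 0.1521 mol
From the AgCl data: mol Cl per gram of compound = (0.956 ÷ 143.318) ÷ 0.684 = 0.009752 mol/g, so in the 2.23 g combustion sample mol Cl = 0.02175 mol
Divide by the smallest (0.02175 mol): C 4.994, H 6.994, Cl 1.000

C5H7Cl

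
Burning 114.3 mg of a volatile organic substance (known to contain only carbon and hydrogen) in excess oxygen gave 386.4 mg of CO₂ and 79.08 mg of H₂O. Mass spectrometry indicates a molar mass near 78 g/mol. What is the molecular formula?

C6H6

mol C = 0.3864 g CO₂ ÷ 44.009 g/mol = 0.0087800 mol
mol H = 2 × 0.07908 g H₂O ÷ 18.015 g/mol = 0.0087794 mol
Divide by the smallest (0.0087794 mol): C 1.000, H 1.000
Empirical formula: CH
Empirical-formula mass = 13.02 g/mol; 78 ÷ 13.02 ≈ 6, so the molecular formula is C6H6.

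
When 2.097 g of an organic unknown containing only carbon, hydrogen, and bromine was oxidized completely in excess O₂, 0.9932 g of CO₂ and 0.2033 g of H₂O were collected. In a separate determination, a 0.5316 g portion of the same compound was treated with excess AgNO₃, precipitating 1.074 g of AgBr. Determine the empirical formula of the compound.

mol C = 0.9932 g CO₂ ÷ 44.009 g/mol = 0.022568 mol
mol H = 2 × 0.2033 g H₂O ÷ 18.015 g/mol = 0.022570 mol
From the AgBr data: mol Br per gram of compound = (1.074 ÷ 187.772) ÷ 0.5316 = 0.010759 mol/g, so in the 2.097 g combustion sample mol Br = 0.022562 mol
Divide by the smallest (0.022562 mol): C 1.000, H 1.000, Br 1.000

CHBr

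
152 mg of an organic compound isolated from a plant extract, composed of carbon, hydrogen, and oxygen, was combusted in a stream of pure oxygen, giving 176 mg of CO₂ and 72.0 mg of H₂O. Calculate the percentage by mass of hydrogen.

mol C = 0.176 g CO₂ ÷ 44.009 g/mol = 0.003999 mol
mol H = 2 × 0.0720 g H₂O ÷ 18.015 g/mol = 0.007993 mol
mass O = 0.152 − (0.04803 + 0.008057) = 0.09591 g → mol O = 0.09591 ÷ 15.999 = 0.005995 mol
mass % H = 0.008057 g ÷ 0.152 g × 100%

5.3%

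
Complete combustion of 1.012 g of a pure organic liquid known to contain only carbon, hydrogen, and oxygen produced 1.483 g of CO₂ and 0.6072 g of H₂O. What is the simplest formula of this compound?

CH2O

mol C = 1.483 g CO₂ ÷ 44.009 g/mol = 0.033698 mol
mol H = 2 × 0.6072 g H₂O ÷ 18.015 g/mol = 0.067410 mol
mass O = 1.012 − (0.40474 + 0.067950) = 0.53931 g → mol O = 0.53931 ÷ 15.999 = 0.033709 mol
Divide by the smallest (0.033698 mol): C 1.000, H 2.000, O 1.000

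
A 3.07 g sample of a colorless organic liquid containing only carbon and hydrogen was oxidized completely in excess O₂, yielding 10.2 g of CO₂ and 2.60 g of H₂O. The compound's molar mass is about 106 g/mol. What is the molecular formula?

mol C = 10.2 g CO₂ ÷ 44.009 g/mol = 0.2318 mol
mol H = 2 × 2.60 g H₂O ÷ 18.015 g/mol = 0.2886 mol
Divide by the smallest (0.2318 mol): C 1.000, H 1.245
Multiplying each by 4 gives whole numbers: C 4.00, H 4.98
Empirical formula: C4H5
Empirical-formula mass = 53.08 g/mol; 106 ÷ 53.08 ≈ 2, so the molecular formula is C8H10.

C8H10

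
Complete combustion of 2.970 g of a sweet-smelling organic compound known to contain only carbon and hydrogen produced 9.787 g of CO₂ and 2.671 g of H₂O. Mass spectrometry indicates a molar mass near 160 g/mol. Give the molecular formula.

C12H16

mol C = 9.787 g CO₂ ÷ 44.009 g/mol = 0.22239 mol
mol H = 2 × 2.671 g H₂O ÷ 18.015 g/mol = 0.29653 mol
Divide by the smallest (0.22239 mol): C 1.000, H 1.333
Multiplying each by 3 gives whole numbers: C 3.00, H 4.00
Empirical formula: C3H4
Empirical-formula mass = 40.06 g/mol; 160 ÷ 40.06 ≈ 4, so the molecular formula is C12H16.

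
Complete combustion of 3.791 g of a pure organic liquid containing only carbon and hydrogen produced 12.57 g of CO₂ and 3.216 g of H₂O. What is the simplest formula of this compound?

mol C = 12.57 g CO₂ ÷ 44.009 g/mol = 0.28562 mol
mol H = 2 × 3.216 g H₂O ÷ 18.015 g/mol = 0.35704 mol
Divide by the smallest (0.28562 mol): C 1.000, H 1.250
Multiplying each by 4 gives whole numbers: C 4.00, H 5.00

C4H5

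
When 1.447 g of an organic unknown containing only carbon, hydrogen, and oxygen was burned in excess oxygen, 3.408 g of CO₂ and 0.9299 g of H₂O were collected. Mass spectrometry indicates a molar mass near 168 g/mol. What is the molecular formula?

C9H12O3

mol C = 3.408 g CO₂ ÷ 44.009 g/mol = 0.077439 mol
mol H = 2 × 0.9299 g H₂O ÷ 18.015 g/mol = 0.10324 mol
mass O = 1.447 − (0.93012 + 0.10406) = 0.41282 g → mol O = 0.41282 ÷ 15.999 = 0.025803 mol
Divide by the smallest (0.025803 mol): C 3.001, H 4.001, O 1.000
Empirical formula: C3H4O
Empirical-formula mass = 56.06 g/mol; 168 ÷ 56.06 ≈ 3, so the molecular formula is C9H12O3.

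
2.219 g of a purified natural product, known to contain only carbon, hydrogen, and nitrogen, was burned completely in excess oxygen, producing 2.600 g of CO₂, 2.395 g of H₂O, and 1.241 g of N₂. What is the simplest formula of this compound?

mol C = 2.600 g CO₂ ÷ 44.009 g/mol = 0.059079 mol
mol H = 2 × 2.395 g H₂O ÷ 18.015 g/mol = 0.26589 mol
mol N = 2 × 1.241 g N₂ ÷ 28.014 g/mol = 0.088599 mol
Divide by the smallest (0.059079 mol): C 1.000, H 4.501, N 1.500
Multiplying each by 2 gives whole numbers: C 2.00, H 9.00, N 3.00

C2H9N3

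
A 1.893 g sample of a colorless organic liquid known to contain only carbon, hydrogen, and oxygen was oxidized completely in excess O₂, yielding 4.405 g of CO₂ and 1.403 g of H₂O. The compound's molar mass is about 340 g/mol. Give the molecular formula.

C18H28O6

mol C = 4.405 g CO₂ ÷ 44.009 g/mol = 0.10009 mol
mol H = 2 × 1.403 g H₂O ÷ 18.015 g/mol = 0.15576 mol
mass O = 1.893 − (1.2022 + 0.15701) = 0.53378 g → mol O = 0.53378 ÷ 15.999 = 0.033363 mol
Divide by the smallest (0.033363 mol): C 3.000, H 4.669, O 1.000
Multiplying each by 3 gives whole numbers: C 9.00, H 14.01, O 3.00
Empirical formula: C9H14O3
Empirical-formula mass = 170.21 g/mol; 340 ÷ 170.21 ≈ 2, so the molecular formula is C18H28O6.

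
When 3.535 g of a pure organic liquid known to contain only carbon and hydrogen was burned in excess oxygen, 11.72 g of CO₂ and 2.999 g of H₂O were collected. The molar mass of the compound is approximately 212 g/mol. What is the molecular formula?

mol C = 11.72 g CO₂ ÷ 44.009 g/mol = 0.26631 mol
mol H = 2 × 2.999 g H₂O ÷ 18.015 g/mol = 0.33294 mol
Divide by the smallest (0.26631 mol): C 1.000, H 1.250
Multiplying each by 4 gives whole numbers: C 4.00, H 5.00
Empirical formula: C4H5
Empirical-formula mass = 53.08 g/mol; 212 ÷ 53.08 ≈ 4, so the molecular formula is C16H20.

C16H20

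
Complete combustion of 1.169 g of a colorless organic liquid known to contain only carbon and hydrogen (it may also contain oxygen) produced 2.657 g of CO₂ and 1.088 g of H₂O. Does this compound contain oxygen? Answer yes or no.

yes

mol C = 2.657 g CO₂ ÷ 44.009 g/mol = 0.060374 mol
mol H = 2 × 1.088 g H₂O ÷ 18.015 g/mol = 0.12079 mol
C and H account for only 0.84691 g of the 1.169 g sample; the remaining 0.32209 g must be oxygen.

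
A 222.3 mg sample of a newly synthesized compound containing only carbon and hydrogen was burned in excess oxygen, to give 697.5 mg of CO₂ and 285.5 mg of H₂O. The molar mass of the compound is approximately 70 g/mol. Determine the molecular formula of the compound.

C5H10

mol C = 0.6975 g CO₂ ÷ 44.009 g/mol = 0.015849 mol
mol H = 2 × 0.2855 g H₂O ÷ 18.015 g/mol = 0.031696 mol
Divide by the smallest (0.015849 mol): C 1.000, H 2.000
Empirical formula: CH2
Empirical-formula mass = 14.03 g/mol; 70 ÷ 14.03 ≈ 5, so the molecular formula is C5H10.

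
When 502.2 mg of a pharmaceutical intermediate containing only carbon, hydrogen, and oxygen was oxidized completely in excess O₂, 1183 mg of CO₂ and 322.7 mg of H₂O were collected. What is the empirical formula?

mol C = 1.183 g CO₂ ÷ 44.009 g/mol = 0.026881 mol
mol H = 2 × 0.3227 g H₂O ÷ 18.015 g/mol = 0.035826 mol
mass O = 0.5022 − (0.32287 + 0.036112) = 0.14322 g → mol O = 0.14322 ÷ 15.999 = 0.0089519 mol
Divide by the smallest (0.0089519 mol): C 3.003, H 4.002, O 1.000

C3H4O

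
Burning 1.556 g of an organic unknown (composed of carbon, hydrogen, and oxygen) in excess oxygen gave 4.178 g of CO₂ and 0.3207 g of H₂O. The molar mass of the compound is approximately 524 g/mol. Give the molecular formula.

mol C = 4.178 g CO₂ ÷ 44.009 g/mol = 0.094935 mol
mol H = 2 × 0.3207 g H₂O ÷ 18.015 g/mol = 0.035604 mol
mass O = 1.556 − (1.1403 + 0.035888) = 0.37985 g → mol O = 0.37985 ÷ 15.999 = 0.023742 mol
Divide by the smallest (0.023742 mol): C 3.999, H 1.500, O 1.000
Multiplying each by 2 gives whole numbers: C 8.00, H 3.00, O 2.00
Empirical formula: C8H3O2
Empirical-formula mass = 131.11 g/mol; 524 ÷ 131.11 ≈ 4, so the molecular formula is C32H12O8.

C32H12O8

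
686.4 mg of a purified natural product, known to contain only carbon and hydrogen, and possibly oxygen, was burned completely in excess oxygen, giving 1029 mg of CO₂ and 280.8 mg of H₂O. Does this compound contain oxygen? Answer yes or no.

yes

mol C = 1.029 g CO₂ ÷ 44.009 g/mol = 0.023382 mol
mol H = 2 × 0.2808 g H₂O ÷ 18.015 g/mol = 0.031174 mol
C and H account for only 0.31226 g of the 0.6864 g sample; the remaining 0.37414 g must be oxygen.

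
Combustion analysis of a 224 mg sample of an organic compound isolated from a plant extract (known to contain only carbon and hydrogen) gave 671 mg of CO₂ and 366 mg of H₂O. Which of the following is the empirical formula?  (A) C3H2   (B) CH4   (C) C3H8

mol C = 0.671 g CO₂ ÷ 44.009 g/mol = 0.01525 mol
mol H = 2 × 0.366 g H₂O ÷ 18.015 g/mol = 0.04063 mol
Divide by the smallest (0.01525 mol): C 1.000, H 2.665
Multiplying each by 3 gives whole numbers: C 3.00, H 7.99

(C) C3H8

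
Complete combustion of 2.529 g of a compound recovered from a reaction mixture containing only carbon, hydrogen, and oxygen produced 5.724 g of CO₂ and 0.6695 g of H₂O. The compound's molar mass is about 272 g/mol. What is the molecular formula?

mol C = 5.724 g CO₂ ÷ 44.009 g/mol = 0.13006 mol
mol H = 2 × 0.6695 g H₂O ÷ 18.015 g/mol = 0.074327 mol
mass O = 2.529 − (1.5622 + 0.074922) = 0.89188 g → mol O = 0.89188 ÷ 15.999 = 0.055746 mol
Divide by the smallest (0.055746 mol): C 2.333, H 1.333, O 1.000
Multiplying each by 3 gives whole numbers: C 7.00, H 4.00, O 3.00
Empirical formula: C7H4O3
Empirical-formula mass = 136.11 g/mol; 272 ÷ 136.11 ≈ 2, so the molecular formula is C14H8O6.

C14H8O6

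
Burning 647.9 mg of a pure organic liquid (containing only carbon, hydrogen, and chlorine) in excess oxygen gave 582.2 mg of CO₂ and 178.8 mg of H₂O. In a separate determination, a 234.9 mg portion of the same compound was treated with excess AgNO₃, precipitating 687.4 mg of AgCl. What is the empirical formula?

mol C = 0.5822 g CO₂ ÷ 44.009 g/mol = 0.013229 mol
mol H = 2 × 0.1788 g H₂O ÷ 18.015 g/mol = 0.019850 mol
From the AgCl data: mol Cl per gram of compound = (0.6874 ÷ 143.318) ÷ 0.2349 = 0.020419 mol/g, so in the 0.6479 g combustion sample mol Cl = 0.013229 mol
Divide by the smallest (0.013229 mol): C 1.000, H 1.500, Cl 1.000
Multiplying each by 2 gives whole numbers: C 2.00, H 3.00, Cl 2.00

C2H3Cl2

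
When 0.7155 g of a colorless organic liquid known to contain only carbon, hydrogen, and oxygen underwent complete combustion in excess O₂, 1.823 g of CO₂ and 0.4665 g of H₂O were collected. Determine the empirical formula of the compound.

mol C = 1.823 g CO₂ ÷ 44.009 g/mol = 0.041423 mol
mol H = 2 × 0.4665 g H₂O ÷ 18.015 g/mol = 0.051790 mol
mass O = 0.7155 − (0.49754 + 0.052204) = 0.16576 g → mol O = 0.16576 ÷ 15.999 = 0.010361 mol
Divide by the smallest (0.010361 mol): C 3.998, H 4.999, O 1.000

C4H5O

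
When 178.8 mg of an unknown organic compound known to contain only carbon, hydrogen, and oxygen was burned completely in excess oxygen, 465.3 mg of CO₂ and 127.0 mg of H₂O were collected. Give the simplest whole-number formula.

mol C = 0.4653 g CO₂ ÷ 44.009 g/mol = 0.010573 mol
mol H = 2 × 0.1270 g H₂O ÷ 18.015 g/mol = 0.014099 mol
mass O = 0.1788 − (0.12699 + 0.014212) = 0.037597 g → mol O = 0.037597 ÷ 15.999 = 0.0023500 mol
Divide by the smallest (0.0023500 mol): C 4.499, H 6.000, O 1.000
Multiplying each by 2 gives whole numbers: C 9.00, H 12.00, O 2.00

C9H12O2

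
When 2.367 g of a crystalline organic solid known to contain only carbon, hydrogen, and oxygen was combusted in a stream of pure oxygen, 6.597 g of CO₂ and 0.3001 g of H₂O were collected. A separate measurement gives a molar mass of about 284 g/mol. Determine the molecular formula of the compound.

mol C = 6.597 g CO₂ ÷ 44.009 g/mol = 0.14990 mol
mol H = 2 × 0.3001 g H₂O ÷ 18.015 g/mol = 0.033317 mol
mass O = 2.367 − (1.8005 + 0.033583) = 0.53295 g → mol O = 0.53295 ÷ 15.999 = 0.033312 mol
Divide by the smallest (0.033312 mol): C 4.500, H 1.000, O 1.000
Multiplying each by 2 gives whole numbers: C 9.00, H 2.00, O 2.00
Empirical formula: C9H2O2
Empirical-formula mass = 142.11 g/mol; 284 ÷ 142.11 ≈ 2, so the molecular formula is C18H4O4.

C18H4O4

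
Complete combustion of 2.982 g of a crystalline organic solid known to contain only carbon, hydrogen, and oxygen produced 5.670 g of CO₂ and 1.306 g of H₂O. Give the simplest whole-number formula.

mol C = 5.670 g CO₂ ÷ 44.009 g/mol = 0.12884 mol
mol H = 2 × 1.306 g H₂O ÷ 18.015 g/mol = 0.14499 mol
mass O = 2.982 − (1.5475 + 0.14615) = 1.2884 g → mol O = 1.2884 ÷ 15.999 = 0.080529 mol
Divide by the smallest (0.080529 mol): C 1.600, H 1.800, O 1.000
Multiplying each by 5 gives whole numbers: C 8.00, H 9.00, O 5.00

C8H9O5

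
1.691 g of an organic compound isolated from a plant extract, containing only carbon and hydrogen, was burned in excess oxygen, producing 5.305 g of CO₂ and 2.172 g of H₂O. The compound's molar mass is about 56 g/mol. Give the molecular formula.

mol C = 5.305 g CO₂ ÷ 44.009 g/mol = 0.12054 mol
mol H = 2 × 2.172 g H₂O ÷ 18.015 g/mol = 0.24113 mol
Divide by the smallest (0.12054 mol): C 1.000, H 2.000
Empirical formula: CH2
Empirical-formula mass = 14.03 g/mol; 56 ÷ 14.03 ≈ 4, so the molecular formula is C4H8.

C4H8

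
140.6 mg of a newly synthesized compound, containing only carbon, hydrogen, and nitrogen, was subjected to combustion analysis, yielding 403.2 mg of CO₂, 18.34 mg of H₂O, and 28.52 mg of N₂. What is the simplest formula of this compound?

mol C = 0.4032 g CO₂ ÷ 44.009 g/mol = 0.0091618 mol
mol H = 2 × 0.01834 g H₂O ÷ 18.015 g/mol = 0.0020361 mol
mol N = 2 × 0.02852 g N₂ ÷ 28.014 g/mol = 0.0020361 mol
Divide by the smallest (0.0020361 mol): C 4.500, H 1.000, N 1.000
Multiplying each by 2 gives whole numbers: C 9.00, H 2.00, N 2.00

C9H2N2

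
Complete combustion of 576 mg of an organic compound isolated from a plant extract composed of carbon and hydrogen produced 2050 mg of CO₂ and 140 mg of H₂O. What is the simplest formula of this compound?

C3H

mol C = 2.05 g CO₂ ÷ 44.009 g/mol = 0.04658 mol
mol H = 2 × 0.140 g H₂O ÷ 18.015 g/mol = 0.01554 mol
Divide by the smallest (0.01554 mol): C 2.997, H 1.000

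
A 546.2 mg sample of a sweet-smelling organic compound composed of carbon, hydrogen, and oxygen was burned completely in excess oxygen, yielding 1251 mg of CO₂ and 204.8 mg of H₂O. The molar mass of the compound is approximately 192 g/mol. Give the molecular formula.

mol C = 1.251 g CO₂ ÷ 44.009 g/mol = 0.028426 mol
mol H = 2 × 0.2048 g H₂O ÷ 18.015 g/mol = 0.022737 mol
mass O = 0.5462 − (0.34142 + 0.022919) = 0.18186 g → mol O = 0.18186 ÷ 15.999 = 0.011367 mol
Divide by the smallest (0.011367 mol): C 2.501, H 2.000, O 1.000
Multiplying each by 2 gives whole numbers: C 5.00, H 4.00, O 2.00
Empirical formula: C5H4O2
Empirical-formula mass = 96.08 g/mol; 192 ÷ 96.08 ≈ 2, so the molecular formula is C10H8O4.

C10H8O4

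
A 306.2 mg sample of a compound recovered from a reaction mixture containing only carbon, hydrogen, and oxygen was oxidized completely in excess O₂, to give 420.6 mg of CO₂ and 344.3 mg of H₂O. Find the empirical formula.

mol C = 0.4206 g CO₂ ÷ 44.009 g/mol = 0.0095571 mol
mol H = 2 × 0.3443 g H₂O ÷ 18.015 g/mol = 0.038224 mol
mass O = 0.3062 − (0.11479 + 0.038529) = 0.15288 g → mol O = 0.15288 ÷ 15.999 = 0.0095556 mol
Divide by the smallest (0.0095556 mol): C 1.000, H 4.000, O 1.000

CH4O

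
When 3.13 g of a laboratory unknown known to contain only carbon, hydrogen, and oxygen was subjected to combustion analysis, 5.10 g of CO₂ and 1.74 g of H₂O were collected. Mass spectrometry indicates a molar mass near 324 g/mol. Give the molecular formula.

mol C = 5.10 g CO₂ ÷ 44.009 g/mol = 0.1159 mol
mol H = 2 × 1.74 g H₂O ÷ 18.015 g/mol = 0.1932 mol
mass O = 3.13 − (1.392 + 0.1947) = 1.543 g → mol O = 1.543 ÷ 15.999 = 0.09647 mol
Divide by the smallest (0.09647 mol): C 1.201, H 2.002, O 1.000
Multiplying each by 5 gives whole numbers: C 6.01, H 10.01, O 5.00
Empirical formula: C6H10O5
Empirical-formula mass = 162.14 g/mol; 324 ÷ 162.14 ≈ 2, so the molecular formula is C12H20O10.

C12H20O10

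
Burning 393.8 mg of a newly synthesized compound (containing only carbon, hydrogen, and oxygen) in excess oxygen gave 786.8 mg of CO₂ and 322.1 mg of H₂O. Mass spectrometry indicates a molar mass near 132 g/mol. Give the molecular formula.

C6H12O3

mol C = 0.7868 g CO₂ ÷ 44.009 g/mol = 0.017878 mol
mol H = 2 × 0.3221 g H₂O ÷ 18.015 g/mol = 0.035759 mol
mass O = 0.3938 − (0.21473 + 0.036045) = 0.14302 g → mol O = 0.14302 ÷ 15.999 = 0.0089393 mol
Divide by the smallest (0.0089393 mol): C 2.000, H 4.000, O 1.000
Empirical formula: C2H4O
Empirical-formula mass = 44.05 g/mol; 132 ÷ 44.05 ≈ 3, so the molecular formula is C6H12O3.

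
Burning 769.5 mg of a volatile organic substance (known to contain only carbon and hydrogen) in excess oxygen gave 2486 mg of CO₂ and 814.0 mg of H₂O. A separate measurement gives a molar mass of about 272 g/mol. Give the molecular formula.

mol C = 2.486 g CO₂ ÷ 44.009 g/mol = 0.056488 mol
mol H = 2 × 0.8140 g H₂O ÷ 18.015 g/mol = 0.090369 mol
Divide by the smallest (0.056488 mol): C 1.000, H 1.600
Multiplying each by 5 gives whole numbers: C 5.00, H 8.00
Empirical formula: C5H8
Empirical-formula mass = 68.12 g/mol; 272 ÷ 68.12 ≈ 4, so the molecular formula is C20H32.

C20H32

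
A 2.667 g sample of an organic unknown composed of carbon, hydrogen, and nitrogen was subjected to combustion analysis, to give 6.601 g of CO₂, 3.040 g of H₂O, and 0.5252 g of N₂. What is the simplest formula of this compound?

mol C = 6.601 g CO₂ ÷ 44.009 g/mol = 0.14999 mol
mol H = 2 × 3.040 g H₂O ÷ 18.015 g/mol = 0.33750 mol
mol N = 2 × 0.5252 g N₂ ÷ 28.014 g/mol = 0.037496 mol
Divide by the smallest (0.037496 mol): C 4.000, H 9.001, N 1.000

C4H9N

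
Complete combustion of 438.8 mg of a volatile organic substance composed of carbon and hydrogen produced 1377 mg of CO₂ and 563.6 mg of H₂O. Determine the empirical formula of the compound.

mol C = 1.377 g CO₂ ÷ 44.009 g/mol = 0.031289 mol
mol H = 2 × 0.5636 g H₂O ÷ 18.015 g/mol = 0.062570 mol
Divide by the smallest (0.031289 mol): C 1.000, H 2.000

CH2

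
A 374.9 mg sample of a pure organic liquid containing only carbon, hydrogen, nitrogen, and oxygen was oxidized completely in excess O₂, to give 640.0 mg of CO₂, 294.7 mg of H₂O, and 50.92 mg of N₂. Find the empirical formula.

mol C = 0.6400 g CO₂ ÷ 44.009 g/mol = 0.014542 mol
mol H = 2 × 0.2947 g H₂O ÷ 18.015 g/mol = 0.032717 mol
mol N = 2 × 0.05092 g N₂ ÷ 28.014 g/mol = 0.0036353 mol
mass O = 0.3749 − (0.17467 + 0.032979 + 0.050920) = 0.11633 g → mol O = 0.11633 ÷ 15.999 = 0.0072712 mol
Divide by the smallest (0.0036353 mol): C 4.000, H 9.000, N 1.000, O 2.000

C4H9NO2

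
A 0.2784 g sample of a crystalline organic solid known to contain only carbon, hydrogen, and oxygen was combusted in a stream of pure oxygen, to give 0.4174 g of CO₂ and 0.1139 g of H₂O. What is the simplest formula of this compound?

mol C = 0.4174 g CO₂ ÷ 44.009 g/mol = 0.0094844 mol
mol H = 2 × 0.1139 g H₂O ÷ 18.015 g/mol = 0.012645 mol
mass O = 0.2784 − (0.11392 + 0.012746) = 0.15174 g → mol O = 0.15174 ÷ 15.999 = 0.0094841 mol
Divide by the smallest (0.0094841 mol): C 1.000, H 1.333, O 1.000
Multiplying each by 3 gives whole numbers: C 3.00, H 4.00, O 3.00

C3H4O3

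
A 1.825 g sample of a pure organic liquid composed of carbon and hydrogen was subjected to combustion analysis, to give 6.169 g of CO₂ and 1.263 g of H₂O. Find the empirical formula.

mol C = 6.169 g CO₂ ÷ 44.009 g/mol = 0.14018 mol
mol H = 2 × 1.263 g H₂O ÷ 18.015 g/mol = 0.14022 mol
Divide by the smallest (0.14018 mol): C 1.000, H 1.000

CH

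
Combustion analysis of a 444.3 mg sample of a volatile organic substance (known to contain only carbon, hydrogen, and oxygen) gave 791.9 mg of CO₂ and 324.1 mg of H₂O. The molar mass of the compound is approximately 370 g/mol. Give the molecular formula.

mol C = 0.7919 g CO₂ ÷ 44.009 g/mol = 0.017994 mol
mol H = 2 × 0.3241 g H₂O ÷ 18.015 g/mol = 0.035981 mol
mass O = 0.4443 − (0.21613 + 0.036269) = 0.19190 g → mol O = 0.19190 ÷ 15.999 = 0.011995 mol
Divide by the smallest (0.011995 mol): C 1.500, H 3.000, O 1.000
Multiplying each by 2 gives whole numbers: C 3.00, H 6.00, O 2.00
Empirical formula: C3H6O2
Empirical-formula mass = 74.08 g/mol; 370 ÷ 74.08 ≈ 5, so the molecular formula is C15H30O10.

C15H30O10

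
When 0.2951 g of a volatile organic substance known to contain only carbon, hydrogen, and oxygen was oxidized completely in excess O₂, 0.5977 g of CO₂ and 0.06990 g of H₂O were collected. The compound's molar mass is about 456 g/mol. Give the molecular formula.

mol C = 0.5977 g CO₂ ÷ 44.009 g/mol = 0.013581 mol
mol H = 2 × 0.06990 g H₂O ÷ 18.015 g/mol = 0.0077602 mol
mass O = 0.2951 − (0.16313 + 0.0078223) = 0.12415 g → mol O = 0.12415 ÷ 15.999 = 0.0077600 mol
Divide by the smallest (0.0077600 mol): C 1.750, H 1.000, O 1.000
Multiplying each by 4 gives whole numbers: C 7.00, H 4.00, O 4.00
Empirical formula: C7H4O4
Empirical-formula mass = 152.10 g/mol; 456 ÷ 152.10 ≈ 3, so the molecular formula is C21H12O12.

C21H12O12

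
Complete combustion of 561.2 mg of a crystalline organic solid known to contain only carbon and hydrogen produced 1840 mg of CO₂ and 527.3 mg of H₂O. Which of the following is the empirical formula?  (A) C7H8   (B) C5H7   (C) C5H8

mol C = 1.840 g CO₂ ÷ 44.009 g/mol = 0.041810 mol
mol H = 2 × 0.5273 g H₂O ÷ 18.015 g/mol = 0.058540 mol
Divide by the smallest (0.041810 mol): C 1.000, H 1.400
Multiplying each by 5 gives whole numbers: C 5.00, H 7.00

(B) C5H7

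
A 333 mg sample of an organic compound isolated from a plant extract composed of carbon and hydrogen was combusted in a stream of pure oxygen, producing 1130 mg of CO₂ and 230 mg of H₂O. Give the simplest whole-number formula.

mol C = 1.13 g CO₂ ÷ 44.009 g/mol = 0.02568 mol
mol H = 2 × 0.230 g H₂O ÷ 18.015 g/mol = 0.02553 mol
Divide by the smallest (0.02553 mol): C 1.006, H 1.000

CH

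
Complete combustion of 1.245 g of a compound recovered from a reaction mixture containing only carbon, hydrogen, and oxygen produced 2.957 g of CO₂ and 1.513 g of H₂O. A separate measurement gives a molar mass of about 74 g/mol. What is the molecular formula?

mol C = 2.957 g CO₂ ÷ 44.009 g/mol = 0.067191 mol
mol H = 2 × 1.513 g H₂O ÷ 18.015 g/mol = 0.16797 mol
mass O = 1.245 − (0.80703 + 0.16931) = 0.26866 g → mol O = 0.26866 ÷ 15.999 = 0.016792 mol
Divide by the smallest (0.016792 mol): C 4.001, H 10.003, O 1.000
Empirical formula: C4H10O
Empirical-formula mass = 74.12 g/mol; 74 ÷ 74.12 ≈ 1, so the molecular formula is C4H10O.

C4H10O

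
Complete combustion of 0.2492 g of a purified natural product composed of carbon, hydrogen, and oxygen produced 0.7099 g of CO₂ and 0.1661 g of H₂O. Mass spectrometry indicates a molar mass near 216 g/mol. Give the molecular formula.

mol C = 0.7099 g CO₂ ÷ 44.009 g/mol = 0.016131 mol
mol H = 2 × 0.1661 g H₂O ÷ 18.015 g/mol = 0.018440 mol
mass O = 0.2492 − (0.19375 + 0.018588) = 0.036865 g → mol O = 0.036865 ÷ 15.999 = 0.0023042 mol
Divide by the smallest (0.0023042 mol): C 7.001, H 8.003, O 1.000
Empirical formula: C7H8O
Empirical-formula mass = 108.14 g/mol; 216 ÷ 108.14 ≈ 2, so the molecular formula is C14H16O2.

C14H16O2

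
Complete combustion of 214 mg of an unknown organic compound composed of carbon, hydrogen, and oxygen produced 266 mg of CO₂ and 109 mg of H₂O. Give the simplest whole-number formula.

C3H6O4

mol C = 0.266 g CO₂ ÷ 44.009 g/mol = 0.006044 mol
mol H = 2 × 0.109 g H₂O ÷ 18.015 g/mol = 0.01210 mol
mass O = 0.214 − (0.07260 + 0.01220) = 0.1292 g → mol O = 0.1292 ÷ 15.999 = 0.008076 mol
Divide by the smallest (0.006044 mol): C 1.000, H 2.002, O 1.336
Multiplying each by 3 gives whole numbers: C 3.00, H 6.01, O 4.01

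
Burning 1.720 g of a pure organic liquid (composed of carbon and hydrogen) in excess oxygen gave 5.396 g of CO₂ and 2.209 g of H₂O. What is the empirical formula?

CH2

mol C = 5.396 g CO₂ ÷ 44.009 g/mol = 0.12261 mol
mol H = 2 × 2.209 g H₂O ÷ 18.015 g/mol = 0.24524 mol
Divide by the smallest (0.12261 mol): C 1.000, H 2.000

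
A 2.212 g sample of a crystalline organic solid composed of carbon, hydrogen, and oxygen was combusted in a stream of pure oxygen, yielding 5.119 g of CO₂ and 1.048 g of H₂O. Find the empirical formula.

mol C = 5.119 g CO₂ ÷ 44.009 g/mol = 0.11632 mol
mol H = 2 × 1.048 g H₂O ÷ 18.015 g/mol = 0.11635 mol
mass O = 2.212 − (1.3971 + 0.11728) = 0.69764 g → mol O = 0.69764 ÷ 15.999 = 0.043605 mol
Divide by the smallest (0.043605 mol): C 2.668, H 2.668, O 1.000
Multiplying each by 3 gives whole numbers: C 8.00, H 8.00, O 3.00

C8H8O3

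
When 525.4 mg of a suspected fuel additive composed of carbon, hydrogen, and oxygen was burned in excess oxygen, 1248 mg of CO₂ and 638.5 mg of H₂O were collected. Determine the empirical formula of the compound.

mol C = 1.248 g CO₂ ÷ 44.009 g/mol = 0.028358 mol
mol H = 2 × 0.6385 g H₂O ÷ 18.015 g/mol = 0.070885 mol
mass O = 0.5254 − (0.34061 + 0.071452) = 0.11334 g → mol O = 0.11334 ÷ 15.999 = 0.0070843 mol
Divide by the smallest (0.0070843 mol): C 4.003, H 10.006, O 1.000

C4H10O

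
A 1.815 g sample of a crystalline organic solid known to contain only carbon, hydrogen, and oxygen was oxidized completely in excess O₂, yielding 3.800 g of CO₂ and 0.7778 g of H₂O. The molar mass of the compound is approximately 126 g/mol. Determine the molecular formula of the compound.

C6H6O3

mol C = 3.800 g CO₂ ÷ 44.009 g/mol = 0.086346 mol
mol H = 2 × 0.7778 g H₂O ÷ 18.015 g/mol = 0.086350 mol
mass O = 1.815 − (1.0371 + 0.087041) = 0.69086 g → mol O = 0.69086 ÷ 15.999 = 0.043181 mol
Divide by the smallest (0.043181 mol): C 2.000, H 2.000, O 1.000
Empirical formula: C2H2O
Empirical-formula mass = 42.04 g/mol; 126 ÷ 42.04 ≈ 3, so the molecular formula is C6H6O3.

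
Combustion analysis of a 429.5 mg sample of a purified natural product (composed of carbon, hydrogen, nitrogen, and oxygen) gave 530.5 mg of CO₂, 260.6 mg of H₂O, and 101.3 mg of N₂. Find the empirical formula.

C5H12N3O4

mol C = 0.5305 g CO₂ ÷ 44.009 g/mol = 0.012054 mol
mol H = 2 × 0.2606 g H₂O ÷ 18.015 g/mol = 0.028931 mol
mol N = 2 × 0.1013 g N₂ ÷ 28.014 g/mol = 0.0072321 mol
mass O = 0.4295 − (0.14478 + 0.029163 + 0.10130) = 0.15425 g → mol O = 0.15425 ÷ 15.999 = 0.0096414 mol
Divide by the smallest (0.0072321 mol): C 1.667, H 4.000, N 1.000, O 1.333
Multiplying each by 3 gives whole numbers: C 5.00, H 12.00, N 3.00, O 4.00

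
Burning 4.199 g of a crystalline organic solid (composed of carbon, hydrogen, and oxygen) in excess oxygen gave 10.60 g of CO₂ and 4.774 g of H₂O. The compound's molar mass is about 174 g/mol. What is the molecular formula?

mol C = 10.60 g CO₂ ÷ 44.009 g/mol = 0.24086 mol
mol H = 2 × 4.774 g H₂O ÷ 18.015 g/mol = 0.53000 mol
mass O = 4.199 − (2.8930 + 0.53424) = 0.77179 g → mol O = 0.77179 ÷ 15.999 = 0.048240 mol
Divide by the smallest (0.048240 mol): C 4.993, H 10.987, O 1.000
Empirical formula: C5H11O
Empirical-formula mass = 87.14 g/mol; 174 ÷ 87.14 ≈ 2, so the molecular formula is C10H22O2.

C10H22O2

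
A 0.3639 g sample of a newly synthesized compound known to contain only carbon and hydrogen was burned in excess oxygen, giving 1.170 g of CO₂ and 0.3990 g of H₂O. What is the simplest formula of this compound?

mol C = 1.170 g CO₂ ÷ 44.009 g/mol = 0.026585 mol
mol H = 2 × 0.3990 g H₂O ÷ 18.015 g/mol = 0.044296 mol
Divide by the smallest (0.026585 mol): C 1.000, H 1.666
Multiplying each by 3 gives whole numbers: C 3.00, H 5.00

C3H5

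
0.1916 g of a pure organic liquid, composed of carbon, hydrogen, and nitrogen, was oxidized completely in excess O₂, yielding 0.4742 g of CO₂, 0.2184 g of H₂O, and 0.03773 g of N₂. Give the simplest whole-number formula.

C4H9N

mol C = 0.4742 g CO₂ ÷ 44.009 g/mol = 0.010775 mol
mol H = 2 × 0.2184 g H₂O ÷ 18.015 g/mol = 0.024246 mol
mol N = 2 × 0.03773 g N₂ ÷ 28.014 g/mol = 0.0026937 mol
Divide by the smallest (0.0026937 mol): C 4.000, H 9.001, N 1.000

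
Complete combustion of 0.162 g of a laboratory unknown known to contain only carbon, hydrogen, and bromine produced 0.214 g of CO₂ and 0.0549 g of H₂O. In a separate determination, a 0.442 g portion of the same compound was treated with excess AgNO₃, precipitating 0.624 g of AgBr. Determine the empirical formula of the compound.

C4H5Br

mol C = 0.214 g CO₂ ÷ 44.009 g/mol = 0.004863 mol
mol H = 2 × 0.0549 g H₂O ÷ 18.015 g/mol = 0.006095 mol
From the AgBr data: mol Br per gram of compound = (0.624 ÷ 187.772) ÷ 0.442 = 0.007519 mol/g, so in the 0.162 g combustion sample mol Br = 0.001218 mol
Divide by the smallest (0.001218 mol): C 3.992, H 5.004, Br 1.000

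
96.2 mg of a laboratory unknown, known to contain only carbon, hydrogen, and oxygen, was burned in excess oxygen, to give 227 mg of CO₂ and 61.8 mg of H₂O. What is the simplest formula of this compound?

C3H4O

mol C = 0.227 g CO₂ ÷ 44.009 g/mol = 0.005158 mol
mol H = 2 × 0.0618 g H₂O ÷ 18.015 g/mol = 0.006861 mol
mass O = 0.0962 − (0.06195 + 0.006916) = 0.02733 g → mol O = 0.02733 ÷ 15.999 = 0.001708 mol
Divide by the smallest (0.001708 mol): C 3.019, H 4.016, O 1.000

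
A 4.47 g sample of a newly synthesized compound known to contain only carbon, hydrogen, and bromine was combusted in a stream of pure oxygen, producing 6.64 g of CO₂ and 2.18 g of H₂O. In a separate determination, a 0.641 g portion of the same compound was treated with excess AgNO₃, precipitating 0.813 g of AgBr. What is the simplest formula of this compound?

mol C = 6.64 g CO₂ ÷ 44.009 g/mol = 0.1509 mol
mol H = 2 × 2.18 g H₂O ÷ 18.015 g/mol = 0.2420 mol
From the AgBr data: mol Br per gram of compound = (0.813 ÷ 187.772) ÷ 0.641 = 0.006755 mol/g, so in the 4.47 g combustion sample mol Br = 0.03019 mol
Divide by the smallest (0.03019 mol): C 4.997, H 8.016, Br 1.000

C5H8Br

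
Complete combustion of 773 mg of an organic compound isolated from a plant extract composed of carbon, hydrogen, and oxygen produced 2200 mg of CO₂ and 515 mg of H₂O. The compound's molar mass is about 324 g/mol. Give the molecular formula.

mol C = 2.20 g CO₂ ÷ 44.009 g/mol = 0.04999 mol
mol H = 2 × 0.515 g H₂O ÷ 18.015 g/mol = 0.05717 mol
mass O = 0.773 − (0.6004 + 0.05763) = 0.1149 g → mol O = 0.1149 ÷ 15.999 = 0.007184 mol
Divide by the smallest (0.007184 mol): C 6.958, H 7.958, O 1.000
Empirical formula: C7H8O
Empirical-formula mass = 108.14 g/mol; 324 ÷ 108.14 ≈ 3, so the molecular formula is C21H24O3.

C21H24O3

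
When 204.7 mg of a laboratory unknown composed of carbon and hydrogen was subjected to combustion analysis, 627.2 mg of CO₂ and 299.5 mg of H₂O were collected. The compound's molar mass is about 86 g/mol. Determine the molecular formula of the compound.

C6H14

mol C = 0.6272 g CO₂ ÷ 44.009 g/mol = 0.014252 mol
mol H = 2 × 0.2995 g H₂O ÷ 18.015 g/mol = 0.033250 mol
Divide by the smallest (0.014252 mol): C 1.000, H 2.333
Multiplying each by 3 gives whole numbers: C 3.00, H 7.00
Empirical formula: C3H7
Empirical-formula mass = 43.09 g/mol; 86 ÷ 43.09 ≈ 2, so the molecular formula is C6H14.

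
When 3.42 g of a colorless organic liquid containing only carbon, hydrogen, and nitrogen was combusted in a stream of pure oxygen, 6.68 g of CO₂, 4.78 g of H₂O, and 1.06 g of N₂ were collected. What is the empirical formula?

mol C = 6.68 g CO₂ ÷ 44.009 g/mol = 0.1518 mol
mol H = 2 × 4.78 g H₂O ÷ 18.015 g/mol = 0.5307 mol
mol N = 2 × 1.06 g N₂ ÷ 28.014 g/mol = 0.07568 mol
Divide by the smallest (0.07568 mol): C 2.006, H 7.012, N 1.000

C2H7N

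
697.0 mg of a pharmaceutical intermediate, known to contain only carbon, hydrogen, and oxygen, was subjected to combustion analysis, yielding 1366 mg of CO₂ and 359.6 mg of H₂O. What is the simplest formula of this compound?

C7H9O4

mol C = 1.366 g CO₂ ÷ 44.009 g/mol = 0.031039 mol
mol H = 2 × 0.3596 g H₂O ÷ 18.015 g/mol = 0.039922 mol
mass O = 0.6970 − (0.37281 + 0.040242) = 0.28395 g → mol O = 0.28395 ÷ 15.999 = 0.017748 mol
Divide by the smallest (0.017748 mol): C 1.749, H 2.249, O 1.000
Multiplying each by 4 gives whole numbers: C 7.00, H 9.00, O 4.00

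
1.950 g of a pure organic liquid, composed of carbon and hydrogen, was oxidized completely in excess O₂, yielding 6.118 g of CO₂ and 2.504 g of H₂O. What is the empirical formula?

CH2

mol C = 6.118 g CO₂ ÷ 44.009 g/mol = 0.13902 mol
mol H = 2 × 2.504 g H₂O ÷ 18.015 g/mol = 0.27799 mol
Divide by the smallest (0.13902 mol): C 1.000, H 2.000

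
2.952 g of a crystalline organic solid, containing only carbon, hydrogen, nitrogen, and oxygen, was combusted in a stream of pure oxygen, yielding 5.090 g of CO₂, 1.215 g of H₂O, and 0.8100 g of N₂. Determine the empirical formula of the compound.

mol C = 5.090 g CO₂ ÷ 44.009 g/mol = 0.11566 mol
mol H = 2 × 1.215 g H₂O ÷ 18.015 g/mol = 0.13489 mol
mol N = 2 × 0.8100 g N₂ ÷ 28.014 g/mol = 0.057828 mol
mass O = 2.952 − (1.3892 + 0.13597 + 0.81000) = 0.61686 g → mol O = 0.61686 ÷ 15.999 = 0.038556 mol
Divide by the smallest (0.038556 mol): C 3.000, H 3.498, N 1.500, O 1.000
Multiplying each by 2 gives whole numbers: C 6.00, H 7.00, N 3.00, O 2.00

C6H7N3O2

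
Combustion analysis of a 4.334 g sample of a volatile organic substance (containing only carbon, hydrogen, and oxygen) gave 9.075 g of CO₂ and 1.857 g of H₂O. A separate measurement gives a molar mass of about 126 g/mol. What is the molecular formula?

mol C = 9.075 g CO₂ ÷ 44.009 g/mol = 0.20621 mol
mol H = 2 × 1.857 g H₂O ÷ 18.015 g/mol = 0.20616 mol
mass O = 4.334 − (2.4768 + 0.20781) = 1.6494 g → mol O = 1.6494 ÷ 15.999 = 0.10310 mol
Divide by the smallest (0.10310 mol): C 2.000, H 2.000, O 1.000
Empirical formula: C2H2O
Empirical-formula mass = 42.04 g/mol; 126 ÷ 42.04 ≈ 3, so the molecular formula is C6H6O3.

C6H6O3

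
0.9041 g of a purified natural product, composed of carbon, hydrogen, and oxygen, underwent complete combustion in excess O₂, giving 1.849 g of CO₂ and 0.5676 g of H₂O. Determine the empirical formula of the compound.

mol C = 1.849 g CO₂ ÷ 44.009 g/mol = 0.042014 mol
mol H = 2 × 0.5676 g H₂O ÷ 18.015 g/mol = 0.063014 mol
mass O = 0.9041 − (0.50463 + 0.063518) = 0.33595 g → mol O = 0.33595 ÷ 15.999 = 0.020998 mol
Divide by the smallest (0.020998 mol): C 2.001, H 3.001, O 1.000

C2H3O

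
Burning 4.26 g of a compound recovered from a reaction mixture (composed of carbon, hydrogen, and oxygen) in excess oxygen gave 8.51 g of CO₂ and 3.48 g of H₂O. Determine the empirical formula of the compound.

C2H4O

mol C = 8.51 g CO₂ ÷ 44.009 g/mol = 0.1934 mol
mol H = 2 × 3.48 g H₂O ÷ 18.015 g/mol = 0.3863 mol
mass O = 4.26 − (2.323 + 0.3894) = 1.548 g → mol O = 1.548 ÷ 15.999 = 0.09676 mol
Divide by the smallest (0.09676 mol): C 1.999, H 3.993, O 1.000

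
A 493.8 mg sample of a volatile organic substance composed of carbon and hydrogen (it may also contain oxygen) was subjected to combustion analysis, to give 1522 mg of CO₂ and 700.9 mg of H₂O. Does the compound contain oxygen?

mol C = 1.522 g CO₂ ÷ 44.009 g/mol = 0.034584 mol
mol H = 2 × 0.7009 g H₂O ÷ 18.015 g/mol = 0.077813 mol
C and H together account for 0.49382 g — essentially the entire 0.4938 g sample — so the compound contains no oxygen.

no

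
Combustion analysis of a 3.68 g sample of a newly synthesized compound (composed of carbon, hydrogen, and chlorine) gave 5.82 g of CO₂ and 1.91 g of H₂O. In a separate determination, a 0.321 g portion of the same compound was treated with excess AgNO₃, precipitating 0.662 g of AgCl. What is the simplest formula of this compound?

C5H8Cl2

mol C = 5.82 g CO₂ ÷ 44.009 g/mol = 0.1322 mol
mol H = 2 × 1.91 g H₂O ÷ 18.015 g/mol = 0.2120 mol
From the AgCl data: mol Cl per gram of compound = (0.662 ÷ 143.318) ÷ 0.321 = 0.01439 mol/g, so in the 3.68 g combustion sample mol Cl = 0.05295 mol
Divide by the smallest (0.05295 mol): C 2.497, H 4.004, Cl 1.000
Multiplying each by 2 gives whole numbers: C 4.99, H 8.01, Cl 2.00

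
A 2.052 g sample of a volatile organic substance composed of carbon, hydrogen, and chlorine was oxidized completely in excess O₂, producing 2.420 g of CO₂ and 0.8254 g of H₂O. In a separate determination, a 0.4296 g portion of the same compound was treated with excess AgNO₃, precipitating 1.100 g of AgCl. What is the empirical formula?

C3H5Cl2

mol C = 2.420 g CO₂ ÷ 44.009 g/mol = 0.054989 mol
mol H = 2 × 0.8254 g H₂O ÷ 18.015 g/mol = 0.091635 mol
From the AgCl data: mol Cl per gram of compound = (1.100 ÷ 143.318) ÷ 0.4296 = 0.017866 mol/g, so in the 2.052 g combustion sample mol Cl = 0.036661 mol
Divide by the smallest (0.036661 mol): C 1.500, H 2.500, Cl 1.000
Multiplying each by 2 gives whole numbers: C 3.00, H 5.00, Cl 2.00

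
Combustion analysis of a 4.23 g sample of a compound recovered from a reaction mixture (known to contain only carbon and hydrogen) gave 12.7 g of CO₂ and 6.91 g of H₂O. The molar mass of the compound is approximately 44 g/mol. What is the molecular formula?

C3H8

mol C = 12.7 g CO₂ ÷ 44.009 g/mol = 0.2886 mol
mol H = 2 × 6.91 g H₂O ÷ 18.015 g/mol = 0.7671 mol
Divide by the smallest (0.2886 mol): C 1.000, H 2.658
Multiplying each by 3 gives whole numbers: C 3.00, H 7.98
Empirical formula: C3H8
Empirical-formula mass = 44.10 g/mol; 44 ÷ 44.10 ≈ 1, so the molecular formula is C3H8.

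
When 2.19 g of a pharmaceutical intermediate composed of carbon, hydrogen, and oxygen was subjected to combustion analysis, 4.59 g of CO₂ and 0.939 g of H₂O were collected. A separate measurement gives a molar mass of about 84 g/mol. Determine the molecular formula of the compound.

C4H4O2

mol C = 4.59 g CO₂ ÷ 44.009 g/mol = 0.1043 mol
mol H = 2 × 0.939 g H₂O ÷ 18.015 g/mol = 0.1042 mol
mass O = 2.19 − (1.253 + 0.1051) = 0.8322 g → mol O = 0.8322 ÷ 15.999 = 0.05202 mol
Divide by the smallest (0.05202 mol): C 2.005, H 2.004, O 1.000
Empirical formula: C2H2O
Empirical-formula mass = 42.04 g/mol; 84 ÷ 42.04 ≈ 2, so the molecular formula is C4H4O2.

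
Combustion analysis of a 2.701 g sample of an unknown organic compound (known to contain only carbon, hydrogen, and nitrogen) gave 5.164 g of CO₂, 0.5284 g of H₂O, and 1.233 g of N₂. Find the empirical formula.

mol C = 5.164 g CO₂ ÷ 44.009 g/mol = 0.11734 mol
mol H = 2 × 0.5284 g H₂O ÷ 18.015 g/mol = 0.058662 mol
mol N = 2 × 1.233 g N₂ ÷ 28.014 g/mol = 0.088027 mol
Divide by the smallest (0.058662 mol): C 2.000, H 1.000, N 1.501
Multiplying each by 2 gives whole numbers: C 4.00, H 2.00, N 3.00

C4H2N3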